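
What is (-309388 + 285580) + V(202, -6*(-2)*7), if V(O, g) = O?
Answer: -23606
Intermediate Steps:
(-309388 + 285580) + V(202, -6*(-2)*7) = (-309388 + 285580) + 202 = -23808 + 202 = -23606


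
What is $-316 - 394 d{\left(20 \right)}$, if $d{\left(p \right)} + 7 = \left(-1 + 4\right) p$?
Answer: $-21198$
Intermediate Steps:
$d{\left(p \right)} = -7 + 3 p$ ($d{\left(p \right)} = -7 + \left(-1 + 4\right) p = -7 + 3 p$)
$-316 - 394 d{\left(20 \right)} = -316 - 394 \left(-7 + 3 \cdot 20\right) = -316 - 394 \left(-7 + 60\right) = -316 - 20882 = -21198$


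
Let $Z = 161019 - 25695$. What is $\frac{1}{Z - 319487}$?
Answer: $- \frac{1}{184163} \approx -5.43 \cdot 10^{-6}$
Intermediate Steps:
$Z = 135324$
$\frac{1}{Z - 319487} = \frac{1}{135324 - 319487} = \frac{1}{-184163} = - \frac{1}{184163}$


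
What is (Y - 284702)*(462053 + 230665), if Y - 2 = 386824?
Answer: 70743133032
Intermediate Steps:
Y = 386826 (Y = 2 + 386824 = 386826)
(Y - 284702)*(462053 + 230665) = (386826 - 284702)*(462053 + 230665) = 102124*692718 = 70743133032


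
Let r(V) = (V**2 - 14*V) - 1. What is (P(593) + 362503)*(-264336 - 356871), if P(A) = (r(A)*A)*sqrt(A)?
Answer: -225189401121 - 126480340602846*sqrt(593) ≈ -3.0802e+15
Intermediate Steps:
r(V) = -1 + V**2 - 14*V
P(A) = A**(3/2)*(-1 + A**2 - 14*A) (P(A) = ((-1 + A**2 - 14*A)*A)*sqrt(A) = (A*(-1 + A**2 - 14*A))*sqrt(A) = A**(3/2)*(-1 + A**2 - 14*A))
(P(593) + 362503)*(-264336 - 356871) = (593**(3/2)*(-1 + 593**2 - 14*593) + 362503)*(-264336 - 356871) = ((593*sqrt(593))*(-1 + 351649 - 8302) + 362503)*(-621207) = ((593*sqrt(593))*343346 + 362503)*(-621207) = (203604178*sqrt(593) + 362503)*(-621207) = (362503 + 203604178*sqrt(593))*(-621207) = -225189401121 - 126480340602846*sqrt(593)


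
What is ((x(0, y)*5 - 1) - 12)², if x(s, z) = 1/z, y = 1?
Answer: 64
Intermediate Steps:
((x(0, y)*5 - 1) - 12)² = ((5/1 - 1) - 12)² = ((1*5 - 1) - 12)² = ((5 - 1) - 12)² = (4 - 12)² = (-8)² = 64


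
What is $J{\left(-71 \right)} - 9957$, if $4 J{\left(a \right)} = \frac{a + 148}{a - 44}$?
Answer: $- \frac{4580297}{460} \approx -9957.2$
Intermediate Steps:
$J{\left(a \right)} = \frac{148 + a}{4 \left(-44 + a\right)}$ ($J{\left(a \right)} = \frac{\left(a + 148\right) \frac{1}{a - 44}}{4} = \frac{\left(148 + a\right) \frac{1}{-44 + a}}{4} = \frac{\frac{1}{-44 + a} \left(148 + a\right)}{4} = \frac{148 + a}{4 \left(-44 + a\right)}$)
$J{\left(-71 \right)} - 9957 = \frac{148 - 71}{4 \left(-44 - 71\right)} - 9957 = \frac{1}{4} \frac{1}{-115} \cdot 77 - 9957 = \frac{1}{4} \left(- \frac{1}{115}\right) 77 - 9957 = - \frac{77}{460} - 9957 = - \frac{4580297}{460}$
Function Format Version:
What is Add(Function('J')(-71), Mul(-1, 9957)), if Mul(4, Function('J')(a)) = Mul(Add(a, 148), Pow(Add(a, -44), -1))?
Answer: Rational(-4580297, 460) ≈ -9957.2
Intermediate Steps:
Function('J')(a) = Mul(Rational(1, 4), Pow(Add(-44, a), -1), Add(148, a)) (Function('J')(a) = Mul(Rational(1, 4), Mul(Add(a, 148), Pow(Add(a, -44), -1))) = Mul(Rational(1, 4), Mul(Add(148, a), Pow(Add(-44, a), -1))) = Mul(Rational(1, 4), Mul(Pow(Add(-44, a), -1), Add(148, a))) = Mul(Rational(1, 4), Pow(Add(-44, a), -1), Add(148, a)))
Add(Function('J')(-71), Mul(-1, 9957)) = Add(Mul(Rational(1, 4), Pow(Add(-44, -71), -1), Add(148, -71)), Mul(-1, 9957)) = Add(Mul(Rational(1, 4), Pow(-115, -1), 77), -9957) = Add(Mul(Rational(1, 4), Rational(-1, 115), 77), -9957) = Add(Rational(-77, 460), -9957) = Rational(-4580297, 460)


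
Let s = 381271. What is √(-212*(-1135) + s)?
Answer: 3*√69099 ≈ 788.60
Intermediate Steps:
√(-212*(-1135) + s) = √(-212*(-1135) + 381271) = √(240620 + 381271) = √621891 = 3*√69099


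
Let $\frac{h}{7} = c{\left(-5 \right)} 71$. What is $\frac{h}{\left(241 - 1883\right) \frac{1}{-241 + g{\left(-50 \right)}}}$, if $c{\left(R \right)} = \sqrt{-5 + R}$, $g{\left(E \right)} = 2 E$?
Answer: $\frac{169477 i \sqrt{10}}{1642} \approx 326.39 i$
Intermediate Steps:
$h = 497 i \sqrt{10}$ ($h = 7 \sqrt{-5 - 5} \cdot 71 = 7 \sqrt{-10} \cdot 71 = 7 i \sqrt{10} \cdot 71 = 7 \cdot 71 i \sqrt{10} = 497 i \sqrt{10} \approx 1571.7 i$)
$\frac{h}{\left(241 - 1883\right) \frac{1}{-241 + g{\left(-50 \right)}}} = \frac{497 i \sqrt{10}}{\left(241 - 1883\right) \frac{1}{-241 + 2 \left(-50\right)}} = \frac{497 i \sqrt{10}}{\left(-1642\right) \frac{1}{-241 - 100}} = \frac{497 i \sqrt{10}}{\left(-1642\right) \frac{1}{-341}} = \frac{497 i \sqrt{10}}{\left(-1642\right) \left(- \frac{1}{341}\right)} = \frac{497 i \sqrt{10}}{\frac{1642}{341}} = 497 i \sqrt{10} \cdot \frac{341}{1642} = \frac{169477 i \sqrt{10}}{1642}$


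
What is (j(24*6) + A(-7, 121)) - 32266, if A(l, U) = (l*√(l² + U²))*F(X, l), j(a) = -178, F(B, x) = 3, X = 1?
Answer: -32444 - 21*√14690 ≈ -34989.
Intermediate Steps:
A(l, U) = 3*l*√(U² + l²) (A(l, U) = (l*√(l² + U²))*3 = (l*√(U² + l²))*3 = 3*l*√(U² + l²))
(j(24*6) + A(-7, 121)) - 32266 = (-178 + 3*(-7)*√(121² + (-7)²)) - 32266 = (-178 + 3*(-7)*√(14641 + 49)) - 32266 = (-178 + 3*(-7)*√14690) - 32266 = (-178 - 21*√14690) - 32266 = -32444 - 21*√14690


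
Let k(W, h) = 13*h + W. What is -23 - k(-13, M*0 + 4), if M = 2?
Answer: -62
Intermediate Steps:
k(W, h) = W + 13*h
-23 - k(-13, M*0 + 4) = -23 - (-13 + 13*(2*0 + 4)) = -23 - (-13 + 13*(0 + 4)) = -23 - (-13 + 13*4) = -23 - (-13 + 52) = -23 - 1*39 = -23 - 39 = -62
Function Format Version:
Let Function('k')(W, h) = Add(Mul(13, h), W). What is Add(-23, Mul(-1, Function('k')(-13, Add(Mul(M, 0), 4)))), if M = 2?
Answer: -62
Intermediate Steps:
Function('k')(W, h) = Add(W, Mul(13, h))
Add(-23, Mul(-1, Function('k')(-13, Add(Mul(M, 0), 4)))) = Add(-23, Mul(-1, Add(-13, Mul(13, Add(Mul(2, 0), 4))))) = Add(-23, Mul(-1, Add(-13, Mul(13, Add(0, 4))))) = Add(-23, Mul(-1, Add(-13, Mul(13, 4)))) = Add(-23, Mul(-1, Add(-13, 52))) = Add(-23, Mul(-1, 39)) = Add(-23, -39) = -62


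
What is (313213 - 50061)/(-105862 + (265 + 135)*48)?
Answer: -131576/43331 ≈ -3.0365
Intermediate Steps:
(313213 - 50061)/(-105862 + (265 + 135)*48) = 263152/(-105862 + 400*48) = 263152/(-105862 + 19200) = 263152/(-86662) = 263152*(-1/86662) = -131576/43331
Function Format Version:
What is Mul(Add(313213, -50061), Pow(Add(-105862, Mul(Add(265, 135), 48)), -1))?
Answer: Rational(-131576, 43331) ≈ -3.0365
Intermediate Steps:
Mul(Add(313213, -50061), Pow(Add(-105862, Mul(Add(265, 135), 48)), -1)) = Mul(263152, Pow(Add(-105862, Mul(400, 48)), -1)) = Mul(263152, Pow(Add(-105862, 19200), -1)) = Mul(263152, Pow(-86662, -1)) = Mul(263152, Rational(-1, 86662)) = Rational(-131576, 43331)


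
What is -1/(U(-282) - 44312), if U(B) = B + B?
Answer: 1/44876 ≈ 2.2284e-5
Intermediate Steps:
U(B) = 2*B
-1/(U(-282) - 44312) = -1/(2*(-282) - 44312) = -1/(-564 - 44312) = -1/(-44876) = -1*(-1/44876) = 1/44876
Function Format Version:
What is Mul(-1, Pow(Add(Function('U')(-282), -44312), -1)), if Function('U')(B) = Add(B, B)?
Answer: Rational(1, 44876) ≈ 2.2284e-5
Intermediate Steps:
Function('U')(B) = Mul(2, B)
Mul(-1, Pow(Add(Function('U')(-282), -44312), -1)) = Mul(-1, Pow(Add(Mul(2, -282), -44312), -1)) = Mul(-1, Pow(Add(-564, -44312), -1)) = Mul(-1, Pow(-44876, -1)) = Mul(-1, Rational(-1, 44876)) = Rational(1, 44876)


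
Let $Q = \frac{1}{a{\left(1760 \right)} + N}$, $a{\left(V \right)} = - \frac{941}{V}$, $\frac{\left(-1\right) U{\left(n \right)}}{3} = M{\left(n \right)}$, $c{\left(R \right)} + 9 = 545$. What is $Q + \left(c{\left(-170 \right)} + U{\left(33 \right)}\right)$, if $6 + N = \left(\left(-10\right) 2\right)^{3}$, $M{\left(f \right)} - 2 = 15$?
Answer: $\frac{6834376225}{14091501} \approx 485.0$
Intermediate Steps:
$c{\left(R \right)} = 536$ ($c{\left(R \right)} = -9 + 545 = 536$)
$M{\left(f \right)} = 17$ ($M{\left(f \right)} = 2 + 15 = 17$)
$U{\left(n \right)} = -51$ ($U{\left(n \right)} = \left(-3\right) 17 = -51$)
$N = -8006$ ($N = -6 + \left(\left(-10\right) 2\right)^{3} = -6 + \left(-20\right)^{3} = -6 - 8000 = -8006$)
$Q = - \frac{1760}{14091501}$ ($Q = \frac{1}{- \frac{941}{1760} - 8006} = \frac{1}{- \frac{14091501}{1760}} = - \frac{1760}{14091501} \approx -0.0001249$)
$Q + \left(c{\left(-170 \right)} + U{\left(33 \right)}\right) = - \frac{1760}{14091501} + \left(536 - 51\right) = - \frac{1760}{14091501} + 485 = \frac{6834376225}{14091501}$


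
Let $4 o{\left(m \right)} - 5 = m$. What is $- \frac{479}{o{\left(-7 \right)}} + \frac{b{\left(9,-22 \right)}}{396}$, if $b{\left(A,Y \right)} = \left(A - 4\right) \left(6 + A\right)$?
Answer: $\frac{126481}{132} \approx 958.19$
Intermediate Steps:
$b{\left(A,Y \right)} = \left(-4 + A\right) \left(6 + A\right)$
$o{\left(m \right)} = \frac{5}{4} + \frac{m}{4}$
$- \frac{479}{o{\left(-7 \right)}} + \frac{b{\left(9,-22 \right)}}{396} = - \frac{479}{\frac{5}{4} + \frac{1}{4} \left(-7\right)} + \frac{-24 + 9^{2} + 2 \cdot 9}{396} = - \frac{479}{\frac{5}{4} - \frac{7}{4}} + \left(-24 + 81 + 18\right) \frac{1}{396} = - \frac{479}{- \frac{1}{2}} + 75 \cdot \frac{1}{396} = \left(-479\right) \left(-2\right) + \frac{25}{132} = 958 + \frac{25}{132} = \frac{126481}{132}$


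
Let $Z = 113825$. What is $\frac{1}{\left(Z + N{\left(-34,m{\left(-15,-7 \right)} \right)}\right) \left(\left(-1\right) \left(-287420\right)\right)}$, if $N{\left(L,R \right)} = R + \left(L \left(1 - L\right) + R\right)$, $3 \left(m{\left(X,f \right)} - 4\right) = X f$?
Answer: $\frac{1}{32395970460} \approx 3.0868 \cdot 10^{-11}$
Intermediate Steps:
$m{\left(X,f \right)} = 4 + \frac{X f}{3}$
$N{\left(L,R \right)} = 2 R + L \left(1 - L\right)$ ($N{\left(L,R \right)} = R + \left(R + L \left(1 - L\right)\right) = 2 R + L \left(1 - L\right)$)
$\frac{1}{\left(Z + N{\left(-34,m{\left(-15,-7 \right)} \right)}\right) \left(\left(-1\right) \left(-287420\right)\right)} = \frac{1}{\left(113825 - \left(1190 - 2 \left(4 + \frac{1}{3} \left(-15\right) \left(-7\right)\right)\right)\right) \left(\left(-1\right) \left(-287420\right)\right)} = \frac{1}{\left(113825 - \left(1190 - 2 \left(4 + 35\right)\right)\right) 287420} = \frac{1}{113825 - 1112} \cdot \frac{1}{287420} = \frac{1}{112713} \cdot \frac{1}{287420} = \frac{1}{32395970460}$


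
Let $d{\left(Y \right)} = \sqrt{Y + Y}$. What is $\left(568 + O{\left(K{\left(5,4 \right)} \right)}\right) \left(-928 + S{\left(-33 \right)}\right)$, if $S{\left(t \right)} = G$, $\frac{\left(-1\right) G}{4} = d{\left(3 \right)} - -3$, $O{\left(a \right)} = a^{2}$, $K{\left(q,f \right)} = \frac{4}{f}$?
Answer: $-534860 - 2276 \sqrt{6} \approx -5.4044 \cdot 10^{5}$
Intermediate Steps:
$d{\left(Y \right)} = \sqrt{2} \sqrt{Y}$ ($d{\left(Y \right)} = \sqrt{2 Y} = \sqrt{2} \sqrt{Y}$)
$G = -12 - 4 \sqrt{6}$ ($G = - 4 \left(\sqrt{2} \sqrt{3} - -3\right) = - 4 \left(\sqrt{6} + 3\right) = - 4 \left(3 + \sqrt{6}\right) = -12 - 4 \sqrt{6} \approx -21.798$)
$S{\left(t \right)} = -12 - 4 \sqrt{6}$
$\left(568 + O{\left(K{\left(5,4 \right)} \right)}\right) \left(-928 + S{\left(-33 \right)}\right) = \left(568 + \left(\frac{4}{4}\right)^{2}\right) \left(-928 - \left(12 + 4 \sqrt{6}\right)\right) = \left(568 + \left(4 \cdot \frac{1}{4}\right)^{2}\right) \left(-940 - 4 \sqrt{6}\right) = \left(568 + 1^{2}\right) \left(-940 - 4 \sqrt{6}\right) = \left(568 + 1\right) \left(-940 - 4 \sqrt{6}\right) = 569 \left(-940 - 4 \sqrt{6}\right) = -534860 - 2276 \sqrt{6}$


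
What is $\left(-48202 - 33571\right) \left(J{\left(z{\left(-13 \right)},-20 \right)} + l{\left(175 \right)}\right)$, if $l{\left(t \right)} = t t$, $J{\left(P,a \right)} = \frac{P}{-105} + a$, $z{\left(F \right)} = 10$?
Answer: $- \frac{52555752419}{21} \approx -2.5027 \cdot 10^{9}$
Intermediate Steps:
$J{\left(P,a \right)} = a - \frac{P}{105}$ ($J{\left(P,a \right)} = P \left(- \frac{1}{105}\right) + a = - \frac{P}{105} + a = a - \frac{P}{105}$)
$l{\left(t \right)} = t^{2}$
$\left(-48202 - 33571\right) \left(J{\left(z{\left(-13 \right)},-20 \right)} + l{\left(175 \right)}\right) = \left(-48202 - 33571\right) \left(\left(-20 - \frac{2}{21}\right) + 175^{2}\right) = - 81773 \left(\left(-20 - \frac{2}{21}\right) + 30625\right) = - 81773 \left(- \frac{422}{21} + 30625\right) = \left(-81773\right) \frac{642703}{21} = - \frac{52555752419}{21}$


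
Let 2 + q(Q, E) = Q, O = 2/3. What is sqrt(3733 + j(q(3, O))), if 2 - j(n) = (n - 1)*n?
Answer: 3*sqrt(415) ≈ 61.115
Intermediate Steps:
O = 2/3 (O = 2*(1/3) = 2/3 ≈ 0.66667)
q(Q, E) = -2 + Q
j(n) = 2 - n*(-1 + n) (j(n) = 2 - (n - 1)*n = 2 - (-1 + n)*n = 2 - n*(-1 + n))
sqrt(3733 + j(q(3, O))) = sqrt(3733 + (2 + (-2 + 3) - (-2 + 3)**2)) = sqrt(3733 + (2 + 1 - 1*1**2)) = sqrt(3733 + (2 + 1 - 1*1)) = sqrt(3733 + (2 + 1 - 1)) = sqrt(3733 + 2) = sqrt(3735) = 3*sqrt(415)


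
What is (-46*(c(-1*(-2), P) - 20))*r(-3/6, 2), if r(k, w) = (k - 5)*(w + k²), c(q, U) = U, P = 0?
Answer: -11385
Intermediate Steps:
r(k, w) = (-5 + k)*(w + k²)
(-46*(c(-1*(-2), P) - 20))*r(-3/6, 2) = (-46*(0 - 20))*((-3/6)³ - 5*2 - 5*(-3/6)² - 3/6*2) = (-46*(-20))*((-3*⅙)³ - 10 - 5*(-3*⅙)² - 3*⅙*2) = 920*((-½)³ - 10 - 5*(-½)² - ½*2) = 920*(-⅛ - 10 - 5*¼ - 1) = 920*(-⅛ - 10 - 5/4 - 1) = 920*(-99/8) = -11385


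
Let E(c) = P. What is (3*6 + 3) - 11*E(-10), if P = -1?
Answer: 32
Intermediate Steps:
E(c) = -1
(3*6 + 3) - 11*E(-10) = (3*6 + 3) - 11*(-1) = (18 + 3) + 11 = 21 + 11 = 32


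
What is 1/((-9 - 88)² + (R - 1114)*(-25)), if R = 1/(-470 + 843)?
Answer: 373/13897582 ≈ 2.6839e-5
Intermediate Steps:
R = 1/373 ≈ 0.0026810
1/((-9 - 88)² + (R - 1114)*(-25)) = 1/((-9 - 88)² + (1/373 - 1114)*(-25)) = 1/((-97)² - 415521/373*(-25)) = 1/(9409 + 10388025/373) = 1/(13897582/373) = 373/13897582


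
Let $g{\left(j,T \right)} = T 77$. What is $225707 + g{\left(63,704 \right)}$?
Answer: $279915$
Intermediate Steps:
$g{\left(j,T \right)} = 77 T$
$225707 + g{\left(63,704 \right)} = 225707 + 77 \cdot 704 = 225707 + 54208 = 279915$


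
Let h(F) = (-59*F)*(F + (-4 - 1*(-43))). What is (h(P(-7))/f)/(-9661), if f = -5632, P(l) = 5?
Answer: -295/1236608 ≈ -0.00023856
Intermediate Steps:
h(F) = -59*F*(39 + F) (h(F) = (-59*F)*(F + (-4 + 43)) = (-59*F)*(F + 39) = (-59*F)*(39 + F) = -59*F*(39 + F))
(h(P(-7))/f)/(-9661) = (-59*5*(39 + 5)/(-5632))/(-9661) = (-59*5*44*(-1/5632))*(-1/9661) = -12980*(-1/5632)*(-1/9661) = (295/128)*(-1/9661) = -295/1236608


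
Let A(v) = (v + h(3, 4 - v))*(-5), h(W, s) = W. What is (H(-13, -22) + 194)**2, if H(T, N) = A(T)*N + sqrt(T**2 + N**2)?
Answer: (906 - sqrt(653))**2 ≈ 7.7519e+5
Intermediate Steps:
A(v) = -15 - 5*v (A(v) = (v + 3)*(-5) = (3 + v)*(-5) = -15 - 5*v)
H(T, N) = sqrt(N**2 + T**2) + N*(-15 - 5*T) (H(T, N) = (-15 - 5*T)*N + sqrt(T**2 + N**2) = N*(-15 - 5*T) + sqrt(N**2 + T**2) = sqrt(N**2 + T**2) + N*(-15 - 5*T))
(H(-13, -22) + 194)**2 = ((sqrt((-22)**2 + (-13)**2) - 5*(-22)*(3 - 13)) + 194)**2 = ((sqrt(484 + 169) - 5*(-22)*(-10)) + 194)**2 = ((sqrt(653) - 1100) + 194)**2 = ((-1100 + sqrt(653)) + 194)**2 = (-906 + sqrt(653))**2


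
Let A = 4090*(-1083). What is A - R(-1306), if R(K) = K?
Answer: -4428164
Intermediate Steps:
A = -4429470
A - R(-1306) = -4429470 - 1*(-1306) = -4429470 + 1306 = -4428164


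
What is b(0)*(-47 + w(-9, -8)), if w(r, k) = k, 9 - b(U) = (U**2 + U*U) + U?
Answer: -495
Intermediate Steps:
b(U) = 9 - U - 2*U**2 (b(U) = 9 - ((U**2 + U*U) + U) = 9 - ((U**2 + U**2) + U) = 9 - (2*U**2 + U) = 9 - (U + 2*U**2) = 9 + (-U - 2*U**2) = 9 - U - 2*U**2)
b(0)*(-47 + w(-9, -8)) = (9 - 1*0 - 2*0**2)*(-47 - 8) = (9 + 0 - 2*0)*(-55) = (9 + 0 + 0)*(-55) = 9*(-55) = -495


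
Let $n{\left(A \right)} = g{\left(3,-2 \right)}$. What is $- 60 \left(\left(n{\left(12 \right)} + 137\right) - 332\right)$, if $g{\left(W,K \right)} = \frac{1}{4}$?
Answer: $11685$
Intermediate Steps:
$g{\left(W,K \right)} = \frac{1}{4}$
$n{\left(A \right)} = \frac{1}{4}$
$- 60 \left(\left(n{\left(12 \right)} + 137\right) - 332\right) = - 60 \left(\left(\frac{1}{4} + 137\right) - 332\right) = - 60 \left(\frac{549}{4} - 332\right) = \left(-60\right) \left(- \frac{779}{4}\right) = 11685$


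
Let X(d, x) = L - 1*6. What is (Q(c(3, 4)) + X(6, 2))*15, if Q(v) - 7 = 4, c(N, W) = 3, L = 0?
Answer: 75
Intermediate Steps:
Q(v) = 11 (Q(v) = 7 + 4 = 11)
X(d, x) = -6 (X(d, x) = 0 - 1*6 = 0 - 6 = -6)
(Q(c(3, 4)) + X(6, 2))*15 = (11 - 6)*15 = 5*15 = 75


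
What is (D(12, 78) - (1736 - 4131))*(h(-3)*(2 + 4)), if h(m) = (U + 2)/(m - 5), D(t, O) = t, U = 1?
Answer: -21663/4 ≈ -5415.8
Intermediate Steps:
h(m) = 3/(-5 + m) (h(m) = (1 + 2)/(m - 5) = 3/(-5 + m))
(D(12, 78) - (1736 - 4131))*(h(-3)*(2 + 4)) = (12 - (1736 - 4131))*((3/(-5 - 3))*(2 + 4)) = (12 - 1*(-2395))*((3/(-8))*6) = (12 + 2395)*((3*(-⅛))*6) = 2407*(-3/8*6) = 2407*(-9/4) = -21663/4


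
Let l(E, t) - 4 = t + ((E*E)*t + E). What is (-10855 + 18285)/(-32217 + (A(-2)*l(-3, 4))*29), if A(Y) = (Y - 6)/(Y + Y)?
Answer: -7430/29839 ≈ -0.24900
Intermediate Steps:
l(E, t) = 4 + E + t + t*E² (l(E, t) = 4 + (t + ((E*E)*t + E)) = 4 + (t + (E²*t + E)) = 4 + (t + (t*E² + E)) = 4 + (t + (E + t*E²)) = 4 + (E + t + t*E²) = 4 + E + t + t*E²)
A(Y) = (-6 + Y)/(2*Y) (A(Y) = (-6 + Y)/((2*Y)) = (-6 + Y)*(1/(2*Y)) = (-6 + Y)/(2*Y))
(-10855 + 18285)/(-32217 + (A(-2)*l(-3, 4))*29) = (-10855 + 18285)/(-32217 + (((½)*(-6 - 2)/(-2))*(4 - 3 + 4 + 4*(-3)²))*29) = 7430/(-32217 + (((½)*(-½)*(-8))*(4 - 3 + 4 + 4*9))*29) = 7430/(-32217 + (2*(4 - 3 + 4 + 36))*29) = 7430/(-32217 + (2*41)*29) = 7430/(-32217 + 82*29) = 7430/(-32217 + 2378) = 7430/(-29839) = 7430*(-1/29839) = -7430/29839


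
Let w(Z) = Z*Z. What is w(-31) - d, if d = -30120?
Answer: 31081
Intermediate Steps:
w(Z) = Z²
w(-31) - d = (-31)² - 1*(-30120) = 961 + 30120 = 31081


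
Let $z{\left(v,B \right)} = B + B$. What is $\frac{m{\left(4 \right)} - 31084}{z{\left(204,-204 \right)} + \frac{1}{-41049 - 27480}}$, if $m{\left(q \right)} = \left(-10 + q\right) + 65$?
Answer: $\frac{2126112225}{27959833} \approx 76.042$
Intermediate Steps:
$z{\left(v,B \right)} = 2 B$
$m{\left(q \right)} = 55 + q$
$\frac{m{\left(4 \right)} - 31084}{z{\left(204,-204 \right)} + \frac{1}{-41049 - 27480}} = \frac{\left(55 + 4\right) - 31084}{2 \left(-204\right) + \frac{1}{-41049 - 27480}} = \frac{59 - 31084}{-408 + \frac{1}{-68529}} = - \frac{31025}{-408 - \frac{1}{68529}} = - \frac{31025}{- \frac{27959833}{68529}} = \left(-31025\right) \left(- \frac{68529}{27959833}\right) = \frac{2126112225}{27959833}$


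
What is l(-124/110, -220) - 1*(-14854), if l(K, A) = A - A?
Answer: 14854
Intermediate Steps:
l(K, A) = 0
l(-124/110, -220) - 1*(-14854) = 0 - 1*(-14854) = 0 + 14854 = 14854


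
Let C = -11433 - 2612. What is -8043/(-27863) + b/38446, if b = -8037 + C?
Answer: -153024794/535610449 ≈ -0.28570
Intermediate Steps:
C = -14045
b = -22082 (b = -8037 - 14045 = -22082)
-8043/(-27863) + b/38446 = -8043/(-27863) - 22082/38446 = -8043*(-1/27863) - 22082*1/38446 = 8043/27863 - 11041/19223 = -153024794/535610449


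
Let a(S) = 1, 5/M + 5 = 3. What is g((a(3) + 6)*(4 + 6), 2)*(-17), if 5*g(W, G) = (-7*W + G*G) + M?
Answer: 16609/10 ≈ 1660.9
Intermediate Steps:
M = -5/2 (M = 5/(-5 + 3) = 5/(-2) = 5*(-½) = -5/2 ≈ -2.5000)
g(W, G) = -½ - 7*W/5 + G²/5 (g(W, G) = ((-7*W + G*G) - 5/2)/5 = ((-7*W + G²) - 5/2)/5 = ((G² - 7*W) - 5/2)/5 = (-5/2 + G² - 7*W)/5 = -½ - 7*W/5 + G²/5)
g((a(3) + 6)*(4 + 6), 2)*(-17) = (-½ - 7*(1 + 6)*(4 + 6)/5 + (⅕)*2²)*(-17) = (-½ - 49*10/5 + (⅕)*4)*(-17) = (-½ - 7/5*70 + ⅘)*(-17) = (-½ - 98 + ⅘)*(-17) = -977/10*(-17) = 16609/10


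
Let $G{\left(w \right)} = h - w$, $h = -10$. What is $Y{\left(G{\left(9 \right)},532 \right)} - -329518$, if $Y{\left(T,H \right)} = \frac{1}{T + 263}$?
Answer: $\frac{80402393}{244} \approx 3.2952 \cdot 10^{5}$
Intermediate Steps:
$G{\left(w \right)} = -10 - w$
$Y{\left(T,H \right)} = \frac{1}{263 + T}$
$Y{\left(G{\left(9 \right)},532 \right)} - -329518 = \frac{1}{263 - 19} - -329518 = \frac{1}{263 - 19} + 329518 = \frac{1}{244} + 329518 = \frac{80402393}{244}$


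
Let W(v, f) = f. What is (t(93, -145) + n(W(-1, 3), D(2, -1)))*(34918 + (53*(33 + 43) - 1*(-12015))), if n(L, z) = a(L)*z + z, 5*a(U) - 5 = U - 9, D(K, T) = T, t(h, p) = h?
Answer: 23493021/5 ≈ 4.6986e+6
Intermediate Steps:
a(U) = -⅘ + U/5 (a(U) = 1 + (U - 9)/5 = 1 + (-9 + U)/5 = 1 + (-9/5 + U/5) = -⅘ + U/5)
n(L, z) = z + z*(-⅘ + L/5) (n(L, z) = (-⅘ + L/5)*z + z = z*(-⅘ + L/5) + z = z + z*(-⅘ + L/5))
(t(93, -145) + n(W(-1, 3), D(2, -1)))*(34918 + (53*(33 + 43) - 1*(-12015))) = (93 + (⅕)*(-1)*(1 + 3))*(34918 + (53*(33 + 43) - 1*(-12015))) = (93 + (⅕)*(-1)*4)*(34918 + (53*76 + 12015)) = (93 - ⅘)*(34918 + (4028 + 12015)) = 461*(34918 + 16043)/5 = (461/5)*50961 = 23493021/5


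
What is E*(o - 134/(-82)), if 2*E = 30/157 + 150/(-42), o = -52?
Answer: 1095925/12874 ≈ 85.127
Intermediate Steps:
E = -3715/2198 (E = (30/157 + 150/(-42))/2 = (30*(1/157) + 150*(-1/42))/2 = (30/157 - 25/7)/2 = (½)*(-3715/1099) = -3715/2198 ≈ -1.6902)
E*(o - 134/(-82)) = -3715*(-52 - 134/(-82))/2198 = -3715*(-52 - 134*(-1)/82)/2198 = -3715*(-52 - 1*(-67/41))/2198 = -3715*(-52 + 67/41)/2198 = -3715/2198*(-2065/41) = 1095925/12874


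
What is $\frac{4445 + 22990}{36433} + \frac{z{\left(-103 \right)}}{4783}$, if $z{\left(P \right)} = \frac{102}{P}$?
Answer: $\frac{13512109149}{17948681017} \approx 0.75282$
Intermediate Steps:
$\frac{4445 + 22990}{36433} + \frac{z{\left(-103 \right)}}{4783} = \frac{4445 + 22990}{36433} + \frac{102 \frac{1}{-103}}{4783} = 27435 \cdot \frac{1}{36433} + 102 \left(- \frac{1}{103}\right) \frac{1}{4783} = \frac{27435}{36433} - \frac{102}{492649} = \frac{13512109149}{17948681017}$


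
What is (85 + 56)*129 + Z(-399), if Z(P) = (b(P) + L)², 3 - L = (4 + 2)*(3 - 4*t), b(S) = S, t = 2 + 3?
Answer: 104625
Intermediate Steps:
t = 5
L = 105 (L = 3 - (4 + 2)*(3 - 4*5) = 3 - 6*(3 - 20) = 3 - 6*(-17) = 3 - 1*(-102) = 3 + 102 = 105)
Z(P) = (105 + P)² (Z(P) = (P + 105)² = (105 + P)²)
(85 + 56)*129 + Z(-399) = (85 + 56)*129 + (105 - 399)² = 141*129 + (-294)² = 18189 + 86436 = 104625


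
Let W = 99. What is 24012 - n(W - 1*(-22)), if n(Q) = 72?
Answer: 23940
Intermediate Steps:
24012 - n(W - 1*(-22)) = 24012 - 1*72 = 24012 - 72 = 23940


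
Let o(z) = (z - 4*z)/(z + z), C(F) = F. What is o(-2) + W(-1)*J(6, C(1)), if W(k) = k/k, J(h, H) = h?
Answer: 9/2 ≈ 4.5000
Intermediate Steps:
W(k) = 1
o(z) = -3/2 (o(z) = (-3*z)/((2*z)) = (-3*z)*(1/(2*z)) = -3/2)
o(-2) + W(-1)*J(6, C(1)) = -3/2 + 1*6 = -3/2 + 6 = 9/2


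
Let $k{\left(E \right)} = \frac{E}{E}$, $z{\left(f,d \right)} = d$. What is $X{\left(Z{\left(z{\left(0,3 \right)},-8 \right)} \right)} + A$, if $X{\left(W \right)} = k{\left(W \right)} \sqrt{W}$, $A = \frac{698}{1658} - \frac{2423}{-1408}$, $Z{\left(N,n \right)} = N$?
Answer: $\frac{2500059}{1167232} + \sqrt{3} \approx 3.8739$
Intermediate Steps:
$A = \frac{2500059}{1167232}$ ($A = 698 \cdot \frac{1}{1658} - - \frac{2423}{1408} = \frac{349}{829} + \frac{2423}{1408} = \frac{2500059}{1167232} \approx 2.1419$)
$k{\left(E \right)} = 1$
$X{\left(W \right)} = \sqrt{W}$ ($X{\left(W \right)} = 1 \sqrt{W} = \sqrt{W}$)
$X{\left(Z{\left(z{\left(0,3 \right)},-8 \right)} \right)} + A = \sqrt{3} + \frac{2500059}{1167232} = \frac{2500059}{1167232} + \sqrt{3}$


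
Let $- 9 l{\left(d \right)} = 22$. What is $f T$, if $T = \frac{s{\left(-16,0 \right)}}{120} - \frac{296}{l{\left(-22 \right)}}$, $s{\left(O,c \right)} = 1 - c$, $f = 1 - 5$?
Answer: $- \frac{159851}{330} \approx -484.4$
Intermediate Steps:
$l{\left(d \right)} = - \frac{22}{9}$ ($l{\left(d \right)} = \left(- \frac{1}{9}\right) 22 = - \frac{22}{9}$)
$f = -4$
$T = \frac{159851}{1320}$ ($T = \frac{1 - 0}{120} - \frac{296}{- \frac{22}{9}} = \left(1 + 0\right) \frac{1}{120} - - \frac{1332}{11} = 1 \cdot \frac{1}{120} + \frac{1332}{11} = \frac{1}{120} + \frac{1332}{11} = \frac{159851}{1320} \approx 121.1$)
$f T = \left(-4\right) \frac{159851}{1320} = - \frac{159851}{330}$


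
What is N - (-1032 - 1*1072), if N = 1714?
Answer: 3818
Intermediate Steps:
N - (-1032 - 1*1072) = 1714 - (-1032 - 1*1072) = 1714 - (-1032 - 1072) = 1714 - 1*(-2104) = 1714 + 2104 = 3818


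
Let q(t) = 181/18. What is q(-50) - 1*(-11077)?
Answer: 199567/18 ≈ 11087.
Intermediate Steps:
q(t) = 181/18 (q(t) = 181*(1/18) = 181/18)
q(-50) - 1*(-11077) = 181/18 - 1*(-11077) = 181/18 + 11077 = 199567/18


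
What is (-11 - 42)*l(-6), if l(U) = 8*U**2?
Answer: -15264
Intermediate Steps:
(-11 - 42)*l(-6) = (-11 - 42)*(8*(-6)**2) = -424*36 = -53*288 = -15264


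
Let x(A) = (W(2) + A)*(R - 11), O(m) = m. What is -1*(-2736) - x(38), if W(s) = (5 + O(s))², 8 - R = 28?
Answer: 5433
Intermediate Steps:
R = -20 (R = 8 - 1*28 = 8 - 28 = -20)
W(s) = (5 + s)²
x(A) = -1519 - 31*A (x(A) = ((5 + 2)² + A)*(-20 - 11) = (7² + A)*(-31) = (49 + A)*(-31) = -1519 - 31*A)
-1*(-2736) - x(38) = -1*(-2736) - (-1519 - 31*38) = 2736 - (-1519 - 1178) = 2736 - 1*(-2697) = 2736 + 2697 = 5433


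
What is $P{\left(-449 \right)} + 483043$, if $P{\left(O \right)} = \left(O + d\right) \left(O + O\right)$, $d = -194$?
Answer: $1060457$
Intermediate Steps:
$P{\left(O \right)} = 2 O \left(-194 + O\right)$ ($P{\left(O \right)} = \left(O - 194\right) \left(O + O\right) = \left(-194 + O\right) 2 O = 2 O \left(-194 + O\right)$)
$P{\left(-449 \right)} + 483043 = 2 \left(-449\right) \left(-194 - 449\right) + 483043 = 2 \left(-449\right) \left(-643\right) + 483043 = 577414 + 483043 = 1060457$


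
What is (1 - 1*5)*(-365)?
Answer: 1460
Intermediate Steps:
(1 - 1*5)*(-365) = (1 - 5)*(-365) = -4*(-365) = 1460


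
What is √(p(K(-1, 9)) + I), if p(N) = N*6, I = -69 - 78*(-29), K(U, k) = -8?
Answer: √2145 ≈ 46.314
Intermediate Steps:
I = 2193 (I = -69 + 2262 = 2193)
p(N) = 6*N
√(p(K(-1, 9)) + I) = √(6*(-8) + 2193) = √(-48 + 2193) = √2145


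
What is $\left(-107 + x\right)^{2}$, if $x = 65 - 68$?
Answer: $12100$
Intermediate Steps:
$x = -3$ ($x = 65 - 68 = -3$)
$\left(-107 + x\right)^{2} = \left(-107 - 3\right)^{2} = \left(-110\right)^{2} = 12100$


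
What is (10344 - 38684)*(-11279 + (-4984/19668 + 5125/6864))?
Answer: 6286539513415/19668 ≈ 3.1963e+8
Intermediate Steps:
(10344 - 38684)*(-11279 + (-4984/19668 + 5125/6864)) = -28340*(-11279 + (-4984*1/19668 + 5125*(1/6864))) = -28340*(-11279 + (-1246/4917 + 5125/6864)) = -28340*(-11279 + 504457/1022736) = -28340*(-11534934887/1022736) = 6286539513415/19668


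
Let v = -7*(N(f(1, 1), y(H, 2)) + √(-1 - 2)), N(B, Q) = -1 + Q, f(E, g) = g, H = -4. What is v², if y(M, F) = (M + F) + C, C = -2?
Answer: 1078 - 490*I*√3 ≈ 1078.0 - 848.71*I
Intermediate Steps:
y(M, F) = -2 + F + M (y(M, F) = (M + F) - 2 = (F + M) - 2 = -2 + F + M)
v = 35 - 7*I*√3 (v = -7*((-1 + (-2 + 2 - 4)) + √(-1 - 2)) = -7*((-1 - 4) + √(-3)) = -7*(-5 + I*√3) = 35 - 7*I*√3 ≈ 35.0 - 12.124*I)
v² = (35 - 7*I*√3)²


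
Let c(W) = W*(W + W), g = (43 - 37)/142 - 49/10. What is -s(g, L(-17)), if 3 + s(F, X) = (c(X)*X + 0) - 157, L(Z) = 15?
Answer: -6590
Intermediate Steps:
g = -3449/710 (g = 6*(1/142) - 49*⅒ = 3/71 - 49/10 = -3449/710 ≈ -4.8577)
c(W) = 2*W² (c(W) = W*(2*W) = 2*W²)
s(F, X) = -160 + 2*X³ (s(F, X) = -3 + (((2*X²)*X + 0) - 157) = -3 + ((2*X³ + 0) - 157) = -3 + (2*X³ - 157) = -3 + (-157 + 2*X³) = -160 + 2*X³)
-s(g, L(-17)) = -(-160 + 2*15³) = -(-160 + 2*3375) = -(-160 + 6750) = -1*6590 = -6590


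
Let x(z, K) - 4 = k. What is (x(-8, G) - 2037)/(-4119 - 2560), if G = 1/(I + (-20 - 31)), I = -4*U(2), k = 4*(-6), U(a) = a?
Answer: 2057/6679 ≈ 0.30798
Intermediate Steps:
k = -24
I = -8 (I = -4*2 = -8)
G = -1/59 (G = 1/(-8 + (-20 - 31)) = 1/(-8 - 51) = 1/(-59) = -1/59 ≈ -0.016949)
x(z, K) = -20 (x(z, K) = 4 - 24 = -20)
(x(-8, G) - 2037)/(-4119 - 2560) = (-20 - 2037)/(-4119 - 2560) = -2057/(-6679) = -2057*(-1/6679) = 2057/6679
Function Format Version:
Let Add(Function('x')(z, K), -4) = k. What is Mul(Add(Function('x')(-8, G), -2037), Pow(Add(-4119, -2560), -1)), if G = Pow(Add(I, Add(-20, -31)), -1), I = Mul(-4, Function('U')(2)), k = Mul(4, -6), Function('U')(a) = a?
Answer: Rational(2057, 6679) ≈ 0.30798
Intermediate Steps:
k = -24
I = -8 (I = Mul(-4, 2) = -8)
G = Rational(-1, 59) (G = Pow(Add(-8, Add(-20, -31)), -1) = Pow(Add(-8, -51), -1) = Pow(-59, -1) = Rational(-1, 59) ≈ -0.016949)
Function('x')(z, K) = -20 (Function('x')(z, K) = Add(4, -24) = -20)
Mul(Add(Function('x')(-8, G), -2037), Pow(Add(-4119, -2560), -1)) = Mul(Add(-20, -2037), Pow(Add(-4119, -2560), -1)) = Mul(-2057, Pow(-6679, -1)) = Mul(-2057, Rational(-1, 6679)) = Rational(2057, 6679)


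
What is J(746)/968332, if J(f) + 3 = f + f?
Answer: 1489/968332 ≈ 0.0015377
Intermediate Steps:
J(f) = -3 + 2*f (J(f) = -3 + (f + f) = -3 + 2*f)
J(746)/968332 = (-3 + 2*746)/968332 = (-3 + 1492)*(1/968332) = 1489*(1/968332) = 1489/968332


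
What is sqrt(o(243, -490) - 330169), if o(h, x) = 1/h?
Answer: I*sqrt(240693198)/27 ≈ 574.6*I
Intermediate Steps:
sqrt(o(243, -490) - 330169) = sqrt(1/243 - 330169) = sqrt(-80231066/243) = I*sqrt(240693198)/27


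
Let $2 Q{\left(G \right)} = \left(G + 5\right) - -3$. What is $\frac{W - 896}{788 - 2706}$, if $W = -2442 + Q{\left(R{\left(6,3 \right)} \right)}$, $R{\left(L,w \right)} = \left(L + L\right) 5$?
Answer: $\frac{236}{137} \approx 1.7226$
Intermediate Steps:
$R{\left(L,w \right)} = 10 L$ ($R{\left(L,w \right)} = 2 L 5 = 10 L$)
$Q{\left(G \right)} = 4 + \frac{G}{2}$ ($Q{\left(G \right)} = \frac{\left(G + 5\right) - -3}{2} = \frac{\left(5 + G\right) + 3}{2} = \frac{8 + G}{2} = 4 + \frac{G}{2}$)
$W = -2408$ ($W = -2442 + \left(4 + \frac{10 \cdot 6}{2}\right) = -2442 + \left(4 + \frac{1}{2} \cdot 60\right) = -2442 + \left(4 + 30\right) = -2442 + 34 = -2408$)
$\frac{W - 896}{788 - 2706} = \frac{-2408 - 896}{788 - 2706} = - \frac{3304}{-1918} = \left(-3304\right) \left(- \frac{1}{1918}\right) = \frac{236}{137}$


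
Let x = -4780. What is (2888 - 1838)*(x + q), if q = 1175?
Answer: -3785250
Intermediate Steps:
(2888 - 1838)*(x + q) = (2888 - 1838)*(-4780 + 1175) = 1050*(-3605) = -3785250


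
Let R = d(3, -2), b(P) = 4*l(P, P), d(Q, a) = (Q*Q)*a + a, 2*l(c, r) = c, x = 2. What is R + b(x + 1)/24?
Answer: -79/4 ≈ -19.750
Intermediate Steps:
l(c, r) = c/2
d(Q, a) = a + a*Q² (d(Q, a) = Q²*a + a = a*Q² + a = a + a*Q²)
b(P) = 2*P (b(P) = 4*(P/2) = 2*P)
R = -20 (R = -2*(1 + 3²) = -2*(1 + 9) = -2*10 = -20)
R + b(x + 1)/24 = -20 + (2*(2 + 1))/24 = -20 + (2*3)*(1/24) = -20 + 6*(1/24) = -20 + ¼ = -79/4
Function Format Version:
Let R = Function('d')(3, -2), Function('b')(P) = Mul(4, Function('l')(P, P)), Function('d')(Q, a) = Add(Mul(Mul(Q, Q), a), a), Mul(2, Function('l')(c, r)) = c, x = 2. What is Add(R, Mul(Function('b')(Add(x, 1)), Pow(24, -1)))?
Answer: Rational(-79, 4) ≈ -19.750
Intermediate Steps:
Function('l')(c, r) = Mul(Rational(1, 2), c)
Function('d')(Q, a) = Add(a, Mul(a, Pow(Q, 2))) (Function('d')(Q, a) = Add(Mul(Pow(Q, 2), a), a) = Add(Mul(a, Pow(Q, 2)), a) = Add(a, Mul(a, Pow(Q, 2))))
Function('b')(P) = Mul(2, P) (Function('b')(P) = Mul(4, Mul(Rational(1, 2), P)) = Mul(2, P))
R = -20 (R = Mul(-2, Add(1, Pow(3, 2))) = Mul(-2, Add(1, 9)) = Mul(-2, 10) = -20)
Add(R, Mul(Function('b')(Add(x, 1)), Pow(24, -1))) = Add(-20, Mul(Mul(2, Add(2, 1)), Pow(24, -1))) = Add(-20, Mul(Mul(2, 3), Rational(1, 24))) = Add(-20, Mul(6, Rational(1, 24))) = Add(-20, Rational(1, 4)) = Rational(-79, 4)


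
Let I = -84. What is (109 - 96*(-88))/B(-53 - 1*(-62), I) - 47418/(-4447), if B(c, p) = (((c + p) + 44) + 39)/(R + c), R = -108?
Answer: -3766865577/35576 ≈ -1.0588e+5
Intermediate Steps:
B(c, p) = (83 + c + p)/(-108 + c) (B(c, p) = (((c + p) + 44) + 39)/(-108 + c) = ((44 + c + p) + 39)/(-108 + c) = (83 + c + p)/(-108 + c))
(109 - 96*(-88))/B(-53 - 1*(-62), I) - 47418/(-4447) = (109 - 96*(-88))/(((83 + (-53 - 1*(-62)) - 84)/(-108 + (-53 - 1*(-62))))) - 47418/(-4447) = (109 + 8448)/(((83 + (-53 + 62) - 84)/(-108 + (-53 + 62)))) - 47418*(-1/4447) = 8557/(((83 + 9 - 84)/(-108 + 9))) + 47418/4447 = 8557/((8/(-99))) + 47418/4447 = 8557/((-1/99*8)) + 47418/4447 = 8557/(-8/99) + 47418/4447 = 8557*(-99/8) + 47418/4447 = -847143/8 + 47418/4447 = -3766865577/35576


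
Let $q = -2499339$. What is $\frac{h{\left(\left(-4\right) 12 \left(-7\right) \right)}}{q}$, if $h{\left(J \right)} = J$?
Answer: $- \frac{112}{833113} \approx -0.00013444$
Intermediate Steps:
$\frac{h{\left(\left(-4\right) 12 \left(-7\right) \right)}}{q} = \frac{\left(-4\right) 12 \left(-7\right)}{-2499339} = \left(-48\right) \left(-7\right) \left(- \frac{1}{2499339}\right) = 336 \left(- \frac{1}{2499339}\right) = - \frac{112}{833113}$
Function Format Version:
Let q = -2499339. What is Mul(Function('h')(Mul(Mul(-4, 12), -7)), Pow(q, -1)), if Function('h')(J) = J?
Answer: Rational(-112, 833113) ≈ -0.00013444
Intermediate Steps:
Mul(Function('h')(Mul(Mul(-4, 12), -7)), Pow(q, -1)) = Mul(Mul(Mul(-4, 12), -7), Pow(-2499339, -1)) = Mul(Mul(-48, -7), Rational(-1, 2499339)) = Mul(336, Rational(-1, 2499339)) = Rational(-112, 833113)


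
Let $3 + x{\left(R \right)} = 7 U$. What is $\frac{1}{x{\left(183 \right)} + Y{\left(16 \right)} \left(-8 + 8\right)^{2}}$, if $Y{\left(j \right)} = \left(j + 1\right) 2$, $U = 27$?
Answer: $\frac{1}{186} \approx 0.0053763$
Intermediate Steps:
$x{\left(R \right)} = 186$ ($x{\left(R \right)} = -3 + 7 \cdot 27 = -3 + 189 = 186$)
$Y{\left(j \right)} = 2 + 2 j$ ($Y{\left(j \right)} = \left(1 + j\right) 2 = 2 + 2 j$)
$\frac{1}{x{\left(183 \right)} + Y{\left(16 \right)} \left(-8 + 8\right)^{2}} = \frac{1}{186 + \left(2 + 2 \cdot 16\right) \left(-8 + 8\right)^{2}} = \frac{1}{186 + \left(2 + 32\right) 0^{2}} = \frac{1}{186 + 34 \cdot 0} = \frac{1}{186 + 0} = \frac{1}{186}$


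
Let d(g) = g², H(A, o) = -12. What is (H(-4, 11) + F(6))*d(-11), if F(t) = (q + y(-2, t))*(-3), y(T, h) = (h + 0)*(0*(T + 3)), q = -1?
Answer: -1089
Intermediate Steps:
y(T, h) = 0 (y(T, h) = h*(0*(3 + T)) = h*0 = 0)
F(t) = 3 (F(t) = (-1 + 0)*(-3) = -1*(-3) = 3)
(H(-4, 11) + F(6))*d(-11) = (-12 + 3)*(-11)² = -9*121 = -1089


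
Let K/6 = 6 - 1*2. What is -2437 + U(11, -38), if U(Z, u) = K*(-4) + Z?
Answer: -2522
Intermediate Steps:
K = 24 (K = 6*(6 - 1*2) = 6*(6 - 2) = 6*4 = 24)
U(Z, u) = -96 + Z (U(Z, u) = 24*(-4) + Z = -96 + Z)
-2437 + U(11, -38) = -2437 + (-96 + 11) = -2437 - 85 = -2522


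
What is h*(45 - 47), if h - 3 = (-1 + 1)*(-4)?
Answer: -6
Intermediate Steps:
h = 3 (h = 3 + (-1 + 1)*(-4) = 3 + 0*(-4) = 3 + 0 = 3)
h*(45 - 47) = 3*(45 - 47) = 3*(-2) = -6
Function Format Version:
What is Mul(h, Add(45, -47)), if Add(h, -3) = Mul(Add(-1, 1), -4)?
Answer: -6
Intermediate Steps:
h = 3 (h = Add(3, Mul(Add(-1, 1), -4)) = Add(3, Mul(0, -4)) = Add(3, 0) = 3)
Mul(h, Add(45, -47)) = Mul(3, Add(45, -47)) = Mul(3, -2) = -6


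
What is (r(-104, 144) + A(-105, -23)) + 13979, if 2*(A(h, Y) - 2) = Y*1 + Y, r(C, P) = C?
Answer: 13854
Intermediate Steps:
A(h, Y) = 2 + Y (A(h, Y) = 2 + (Y*1 + Y)/2 = 2 + (Y + Y)/2 = 2 + (2*Y)/2 = 2 + Y)
(r(-104, 144) + A(-105, -23)) + 13979 = (-104 + (2 - 23)) + 13979 = (-104 - 21) + 13979 = -125 + 13979 = 13854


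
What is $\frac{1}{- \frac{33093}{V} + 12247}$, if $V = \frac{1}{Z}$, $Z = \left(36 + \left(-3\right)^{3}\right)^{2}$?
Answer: $- \frac{1}{2668286} \approx -3.7477 \cdot 10^{-7}$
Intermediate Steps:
$Z = 81$ ($Z = \left(36 - 27\right)^{2} = 9^{2} = 81$)
$V = \frac{1}{81} \approx 0.012346$
$\frac{1}{- \frac{33093}{V} + 12247} = \frac{1}{- 33093 \frac{1}{\frac{1}{81}} + 12247} = \frac{1}{\left(-33093\right) 81 + 12247} = \frac{1}{-2680533 + 12247} = \frac{1}{-2668286} = - \frac{1}{2668286}$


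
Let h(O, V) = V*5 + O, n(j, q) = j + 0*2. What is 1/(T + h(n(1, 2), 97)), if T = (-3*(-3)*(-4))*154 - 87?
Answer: -1/5145 ≈ -0.00019436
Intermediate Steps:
n(j, q) = j (n(j, q) = j + 0 = j)
T = -5631 (T = (9*(-4))*154 - 87 = -36*154 - 87 = -5544 - 87 = -5631)
h(O, V) = O + 5*V (h(O, V) = 5*V + O = O + 5*V)
1/(T + h(n(1, 2), 97)) = 1/(-5631 + (1 + 5*97)) = 1/(-5631 + (1 + 485)) = 1/(-5631 + 486) = 1/(-5145) = -1/5145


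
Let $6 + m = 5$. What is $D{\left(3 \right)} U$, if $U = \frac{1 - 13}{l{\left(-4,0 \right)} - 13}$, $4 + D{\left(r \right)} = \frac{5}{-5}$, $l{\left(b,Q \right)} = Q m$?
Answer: $- \frac{60}{13} \approx -4.6154$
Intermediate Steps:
$m = -1$ ($m = -6 + 5 = -1$)
$l{\left(b,Q \right)} = - Q$ ($l{\left(b,Q \right)} = Q \left(-1\right) = - Q$)
$D{\left(r \right)} = -5$ ($D{\left(r \right)} = -4 + \frac{5}{-5} = -4 + 5 \left(- \frac{1}{5}\right) = -4 - 1 = -5$)
$U = \frac{12}{13}$ ($U = \frac{1 - 13}{\left(-1\right) 0 - 13} = - \frac{12}{0 - 13} = - \frac{12}{-13} = \left(-12\right) \left(- \frac{1}{13}\right) = \frac{12}{13} \approx 0.92308$)
$D{\left(3 \right)} U = \left(-5\right) \frac{12}{13} = - \frac{60}{13}$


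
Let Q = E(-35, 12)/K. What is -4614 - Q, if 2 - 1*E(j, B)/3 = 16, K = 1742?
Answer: -4018773/871 ≈ -4614.0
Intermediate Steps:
E(j, B) = -42 (E(j, B) = 6 - 3*16 = 6 - 48 = -42)
Q = -21/871 (Q = -42/1742 = -42*1/1742 = -21/871 ≈ -0.024110)
-4614 - Q = -4614 - 1*(-21/871) = -4614 + 21/871 = -4018773/871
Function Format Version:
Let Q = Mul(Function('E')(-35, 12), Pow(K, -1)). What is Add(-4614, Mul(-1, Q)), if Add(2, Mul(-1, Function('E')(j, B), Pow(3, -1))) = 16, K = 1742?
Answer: Rational(-4018773, 871) ≈ -4614.0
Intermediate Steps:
Function('E')(j, B) = -42 (Function('E')(j, B) = Add(6, Mul(-3, 16)) = Add(6, -48) = -42)
Q = Rational(-21, 871) (Q = Mul(-42, Pow(1742, -1)) = Mul(-42, Rational(1, 1742)) = Rational(-21, 871) ≈ -0.024110)
Add(-4614, Mul(-1, Q)) = Add(-4614, Mul(-1, Rational(-21, 871))) = Add(-4614, Rational(21, 871)) = Rational(-4018773, 871)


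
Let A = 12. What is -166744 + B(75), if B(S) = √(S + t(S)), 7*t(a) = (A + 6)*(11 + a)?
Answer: -166744 + √14511/7 ≈ -1.6673e+5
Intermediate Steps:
t(a) = 198/7 + 18*a/7 (t(a) = ((12 + 6)*(11 + a))/7 = (18*(11 + a))/7 = (198 + 18*a)/7 = 198/7 + 18*a/7)
B(S) = √(198/7 + 25*S/7) (B(S) = √(S + (198/7 + 18*S/7)) = √(198/7 + 25*S/7))
-166744 + B(75) = -166744 + √(1386 + 175*75)/7 = -166744 + √(1386 + 13125)/7 = -166744 + √14511/7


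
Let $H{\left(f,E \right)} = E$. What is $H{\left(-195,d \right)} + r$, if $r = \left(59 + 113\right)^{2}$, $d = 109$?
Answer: $29693$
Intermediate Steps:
$r = 29584$ ($r = 172^{2} = 29584$)
$H{\left(-195,d \right)} + r = 109 + 29584 = 29693$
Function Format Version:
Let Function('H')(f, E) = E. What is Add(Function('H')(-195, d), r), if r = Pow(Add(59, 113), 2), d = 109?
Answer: 29693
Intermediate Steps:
r = 29584 (r = Pow(172, 2) = 29584)
Add(Function('H')(-195, d), r) = Add(109, 29584) = 29693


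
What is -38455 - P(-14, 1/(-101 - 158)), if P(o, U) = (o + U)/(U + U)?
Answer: -80537/2 ≈ -40269.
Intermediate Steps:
P(o, U) = (U + o)/(2*U) (P(o, U) = (U + o)/((2*U)) = (U + o)*(1/(2*U)) = (U + o)/(2*U))
-38455 - P(-14, 1/(-101 - 158)) = -38455 - (1/(-101 - 158) - 14)/(2*(1/(-101 - 158))) = -38455 - (1/(-259) - 14)/(2*(1/(-259))) = -38455 - (-1/259 - 14)/(2*(-1/259)) = -38455 - (-259)*(-3627)/(2*259) = -38455 - 1*3627/2 = -38455 - 3627/2 = -80537/2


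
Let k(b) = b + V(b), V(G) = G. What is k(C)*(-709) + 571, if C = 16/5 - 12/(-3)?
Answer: -48193/5 ≈ -9638.6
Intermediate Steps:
C = 36/5 (C = 16*(⅕) - 12*(-⅓) = 16/5 + 4 = 36/5 ≈ 7.2000)
k(b) = 2*b (k(b) = b + b = 2*b)
k(C)*(-709) + 571 = (2*(36/5))*(-709) + 571 = (72/5)*(-709) + 571 = -51048/5 + 571 = -48193/5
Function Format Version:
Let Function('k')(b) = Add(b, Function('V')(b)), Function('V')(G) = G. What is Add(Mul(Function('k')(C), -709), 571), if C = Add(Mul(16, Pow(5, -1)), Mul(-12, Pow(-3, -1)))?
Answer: Rational(-48193, 5) ≈ -9638.6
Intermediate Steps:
C = Rational(36, 5) (C = Add(Mul(16, Rational(1, 5)), Mul(-12, Rational(-1, 3))) = Add(Rational(16, 5), 4) = Rational(36, 5) ≈ 7.2000)
Function('k')(b) = Mul(2, b) (Function('k')(b) = Add(b, b) = Mul(2, b))
Add(Mul(Function('k')(C), -709), 571) = Add(Mul(Mul(2, Rational(36, 5)), -709), 571) = Add(Mul(Rational(72, 5), -709), 571) = Add(Rational(-51048, 5), 571) = Rational(-48193, 5)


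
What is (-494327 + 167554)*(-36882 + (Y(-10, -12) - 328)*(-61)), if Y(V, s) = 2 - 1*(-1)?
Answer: 5573767061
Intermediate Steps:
Y(V, s) = 3 (Y(V, s) = 2 + 1 = 3)
(-494327 + 167554)*(-36882 + (Y(-10, -12) - 328)*(-61)) = (-494327 + 167554)*(-36882 + (3 - 328)*(-61)) = -326773*(-36882 - 325*(-61)) = -326773*(-36882 + 19825) = -326773*(-17057) = 5573767061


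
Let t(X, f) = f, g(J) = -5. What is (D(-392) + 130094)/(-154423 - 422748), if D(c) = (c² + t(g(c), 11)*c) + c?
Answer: -279054/577171 ≈ -0.48349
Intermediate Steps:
D(c) = c² + 12*c (D(c) = (c² + 11*c) + c = c² + 12*c)
(D(-392) + 130094)/(-154423 - 422748) = (-392*(12 - 392) + 130094)/(-154423 - 422748) = (-392*(-380) + 130094)/(-577171) = (148960 + 130094)*(-1/577171) = 279054*(-1/577171) = -279054/577171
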